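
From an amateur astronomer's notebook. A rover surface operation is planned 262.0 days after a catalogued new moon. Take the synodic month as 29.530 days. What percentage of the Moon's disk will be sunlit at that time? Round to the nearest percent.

262.0/29.530 = 8.872 lunations, so 8 complete cycles and 25.76 d into the next.
The Moon has covered 25.76/29.530 of its cycle, so θ ≈ 360° × 25.76/29.530 = 314.0°.
Illuminated fraction = (1 − cos 314.0°)/2 = (1 − 0.695)/2 ≈ 0.152, so 15%.

15%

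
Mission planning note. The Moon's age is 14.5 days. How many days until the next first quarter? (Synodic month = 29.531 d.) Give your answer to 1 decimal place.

22.4 days

First quarter occurs at elongation 90°, i.e. at age 29.531 × 90/360 = 7.383 d.
Already past this cycle's first quarter; the next is at 7.383 + 29.531 = 36.914 d, so 36.914 − 14.5 = 22.414 days.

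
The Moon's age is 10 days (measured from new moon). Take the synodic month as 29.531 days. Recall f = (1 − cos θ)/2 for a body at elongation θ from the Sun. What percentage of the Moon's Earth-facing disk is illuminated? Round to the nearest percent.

Elongation θ = 360° × 10/29.531 ≈ 121.9°.
cos 121.9° = (-0.529), so f = (1 − (-0.529))/2 = 0.764, so 76%.

76%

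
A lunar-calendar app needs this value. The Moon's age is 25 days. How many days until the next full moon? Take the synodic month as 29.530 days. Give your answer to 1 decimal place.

Full moon occurs at elongation 180°, i.e. at age 29.530 × 180/360 = 14.765 d.
This lunation's full moon (14.765 d) has passed, so add one period: 44.295 − 25 = 19.295 days.

19.3 days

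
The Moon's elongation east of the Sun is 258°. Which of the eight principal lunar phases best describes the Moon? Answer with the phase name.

last quarter

The last quarter sector spans roughly 248°–292°; 258° falls inside it.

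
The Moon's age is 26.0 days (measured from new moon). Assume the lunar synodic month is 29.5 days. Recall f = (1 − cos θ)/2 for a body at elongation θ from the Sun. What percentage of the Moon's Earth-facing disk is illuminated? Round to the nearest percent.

Phase angle: θ = 360°·(26.0 d)/(29.5 d) = 317.3°.
With cos θ = 0.735, the lit fraction is (1 − 0.735)/2 ≈ 0.133, so 13%.

13%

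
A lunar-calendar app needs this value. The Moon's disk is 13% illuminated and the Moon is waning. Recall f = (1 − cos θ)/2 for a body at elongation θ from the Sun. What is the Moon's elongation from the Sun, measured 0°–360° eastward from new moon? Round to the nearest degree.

Invert f = (1 − cos θ)/2 to get cos θ = 1 − 2(0.13) = 0.740, hence θ₀ = arccos 0.740 = 42.3°.
Waning ⇒ past full, so θ = 360° − 42.3° = 317.7°.

318°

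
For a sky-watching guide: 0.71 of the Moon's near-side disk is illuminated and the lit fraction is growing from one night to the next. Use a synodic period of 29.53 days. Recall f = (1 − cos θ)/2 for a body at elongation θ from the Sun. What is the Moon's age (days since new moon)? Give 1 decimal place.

9.4 days

cos θ = 1 − 2f = -0.420, giving a principal value of 114.8°.
The Moon is waxing (0°–180°), so θ = 114.8° directly.
That fraction of the synodic month is 114.8/360 × 29.53 d ≈ 9.42 d.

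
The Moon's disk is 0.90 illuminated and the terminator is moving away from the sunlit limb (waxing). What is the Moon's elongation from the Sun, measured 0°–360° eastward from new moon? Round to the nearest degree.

143°

Invert f = (1 − cos θ)/2 to get cos θ = 1 − 2(0.90) = -0.800, hence θ₀ = arccos -0.800 = 143.1°.
Before full moon the principal value applies: θ = 143.1°.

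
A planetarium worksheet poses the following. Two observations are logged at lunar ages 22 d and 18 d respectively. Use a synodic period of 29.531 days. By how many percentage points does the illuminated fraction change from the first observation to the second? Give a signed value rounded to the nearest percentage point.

+37 pp

θ₁ = 360° × 22/29.531 = 268.2°, f₁ = (1 − cos θ₁)/2 = 0.516.
θ₂ = 360° × 18/29.531 = 219.4°, f₂ = (1 − cos θ₂)/2 = 0.886.
Change = f₂ − f₁ = +0.370 → +37 percentage points.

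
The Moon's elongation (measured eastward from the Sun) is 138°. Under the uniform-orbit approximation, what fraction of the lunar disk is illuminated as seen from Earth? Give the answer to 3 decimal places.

0.872

cos 138° = (-0.743), so f = (1 − (-0.743))/2 = 0.872.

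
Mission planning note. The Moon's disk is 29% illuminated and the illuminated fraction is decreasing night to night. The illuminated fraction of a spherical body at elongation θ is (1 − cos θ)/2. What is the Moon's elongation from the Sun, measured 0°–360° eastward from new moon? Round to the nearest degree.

Invert f = (1 − cos θ)/2 to get cos θ = 1 − 2(0.29) = 0.420, hence θ₀ = arccos 0.420 = 65.2°.
A waning Moon lies in 180°–360°, so θ = 360° − 65.2° = 294.8°.

295°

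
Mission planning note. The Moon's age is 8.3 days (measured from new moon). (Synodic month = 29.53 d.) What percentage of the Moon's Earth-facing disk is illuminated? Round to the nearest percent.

Elongation θ = 360° × 8.3/29.53 ≈ 101.2°.
Illuminated fraction = (1 − cos 101.2°)/2 = (1 − (-0.194))/2 ≈ 0.597, so 60%.

60%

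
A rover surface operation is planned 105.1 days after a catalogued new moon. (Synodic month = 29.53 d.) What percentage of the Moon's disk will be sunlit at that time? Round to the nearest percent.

105.1/29.53 = 3.559 lunations, so 3 complete cycles and 16.51 d into the next.
Phase angle: θ = 360°·(16.51 d)/(29.53 d) = 201.3°.
cos 201.3° = (-0.932), so f = (1 − (-0.932))/2 = 0.966, so 97%.

97%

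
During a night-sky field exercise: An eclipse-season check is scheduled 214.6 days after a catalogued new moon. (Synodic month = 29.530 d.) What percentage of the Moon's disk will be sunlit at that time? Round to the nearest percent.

214.6 d spans 7 complete synodic months (7 × 29.530 = 206.71 d) plus 7.89 d.
Phase angle: θ = 360°·(7.89 d)/(29.530 d) = 96.2°.
cos 96.2° = (-0.108), so f = (1 − (-0.108))/2 = 0.554, so 55%.

55%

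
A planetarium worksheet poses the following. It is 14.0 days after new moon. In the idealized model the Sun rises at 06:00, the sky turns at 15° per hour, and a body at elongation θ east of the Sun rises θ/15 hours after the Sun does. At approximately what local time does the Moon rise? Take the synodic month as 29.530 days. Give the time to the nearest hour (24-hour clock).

17:00

Phase angle: θ = 360°·(14.0 d)/(29.530 d) = 170.7°.
At 15° of sky rotation per hour, 170.7° corresponds to a 11.38 h lag.
06:00 + 11.38 h ≈ 17:23 → 17:00 to the nearest hour.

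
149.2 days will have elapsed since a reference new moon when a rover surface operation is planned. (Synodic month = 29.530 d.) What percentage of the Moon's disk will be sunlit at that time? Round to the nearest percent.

Reduce mod P: 149.2 − 5×29.530 = 1.55 d into the current lunation.
The Moon has covered 1.55/29.530 of its cycle, so θ ≈ 360° × 1.55/29.530 = 18.9°.
With cos θ = 0.946, the lit fraction is (1 − 0.946)/2 ≈ 0.027, so 3%.

3%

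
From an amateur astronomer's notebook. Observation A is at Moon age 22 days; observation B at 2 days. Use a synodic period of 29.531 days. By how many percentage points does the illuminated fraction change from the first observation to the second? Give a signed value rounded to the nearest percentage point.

θ₁ = 360° × 22/29.531 = 268.2°, f₁ = (1 − cos θ₁)/2 = 0.516.
θ₂ = 360° × 2/29.531 = 24.4°, f₂ = (1 − cos θ₂)/2 = 0.045.
Change = f₂ − f₁ = -0.471 → -47 percentage points.

-47 percentage points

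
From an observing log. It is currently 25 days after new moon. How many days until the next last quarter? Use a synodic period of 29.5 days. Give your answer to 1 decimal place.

26.6 days

Last quarter is 0.75 of the way through the cycle: age 0.75 × 29.5 = 22.125 d.
Already past this cycle's last quarter; the next is at 22.125 + 29.5 = 51.625 d, so 51.625 − 25 = 26.625 days.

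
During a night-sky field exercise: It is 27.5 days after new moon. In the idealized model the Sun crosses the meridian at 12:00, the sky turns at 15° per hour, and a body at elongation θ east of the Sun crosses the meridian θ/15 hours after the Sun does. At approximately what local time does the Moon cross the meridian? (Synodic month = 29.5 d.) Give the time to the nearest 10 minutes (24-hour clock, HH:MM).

10:20

Phase angle: θ = 360°·(27.5 d)/(29.5 d) = 335.6°.
Delay after the Sun = 335.6° / (15°/h) ≈ 22.37 h.
12:00 + 22.373 h ≈ 10:22 → 10:20 to the nearest ten minutes.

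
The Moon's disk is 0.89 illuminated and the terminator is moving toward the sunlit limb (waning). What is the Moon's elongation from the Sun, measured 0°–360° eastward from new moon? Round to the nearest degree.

219°

Invert f = (1 − cos θ)/2 to get cos θ = 1 − 2(0.89) = -0.780, hence θ₀ = arccos -0.780 = 141.3°.
Waning ⇒ past full, so θ = 360° − 141.3° = 218.7°.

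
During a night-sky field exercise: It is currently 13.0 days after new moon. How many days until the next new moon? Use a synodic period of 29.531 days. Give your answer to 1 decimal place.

The next new moon completes the synodic month: 29.531 − 13.0 = 16.531 days.

16.5 days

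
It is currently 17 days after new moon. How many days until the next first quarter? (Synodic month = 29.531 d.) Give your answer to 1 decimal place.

First quarter is 0.25 of the way through the cycle: age 0.25 × 29.531 = 7.383 d.
Already past this cycle's first quarter; the next is at 7.383 + 29.531 = 36.914 d, so 36.914 − 17 = 19.914 days.

19.9 days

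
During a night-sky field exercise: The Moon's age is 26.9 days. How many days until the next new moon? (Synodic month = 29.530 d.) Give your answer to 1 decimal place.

2.6 days

The next new moon completes the synodic month: 29.530 − 26.9 = 2.630 days.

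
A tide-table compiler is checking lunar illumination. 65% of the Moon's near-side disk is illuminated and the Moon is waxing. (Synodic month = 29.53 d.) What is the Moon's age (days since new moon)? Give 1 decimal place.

Invert f = (1 − cos θ)/2 to get cos θ = 1 − 2(0.65) = -0.300, hence θ₀ = arccos -0.300 = 107.5°.
The Moon is waxing (0°–180°), so θ = 107.5° directly.
Age = 29.53 × 107.5°/360° ≈ 8.81 days.

8.8 days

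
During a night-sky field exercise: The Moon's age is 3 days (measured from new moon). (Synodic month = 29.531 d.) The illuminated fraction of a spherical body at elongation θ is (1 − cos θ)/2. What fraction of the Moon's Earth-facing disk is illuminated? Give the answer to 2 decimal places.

0.10

Phase angle: θ = 360°·(3 d)/(29.531 d) = 36.6°.
cos 36.6° = 0.803, so f = (1 − 0.803)/2 = 0.098.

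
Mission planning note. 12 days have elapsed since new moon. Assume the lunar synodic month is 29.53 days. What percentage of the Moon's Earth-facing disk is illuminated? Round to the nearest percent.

92%

Phase angle: θ = 360°·(12 d)/(29.53 d) = 146.3°.
Illuminated fraction = (1 − cos 146.3°)/2 = (1 − (-0.832))/2 ≈ 0.916, so 92%.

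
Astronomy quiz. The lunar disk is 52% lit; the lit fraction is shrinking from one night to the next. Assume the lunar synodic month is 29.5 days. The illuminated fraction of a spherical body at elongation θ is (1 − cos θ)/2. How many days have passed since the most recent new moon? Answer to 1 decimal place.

From f = (1 − cos θ)/2: cos θ = 1 − 2×0.52 = -0.040; arccos → 92.3°.
A waning Moon lies in 180°–360°, so θ = 360° − 92.3° = 267.7°.
At 360°/29.5 d per day, 267.7° corresponds to 21.94 days.

21.9 days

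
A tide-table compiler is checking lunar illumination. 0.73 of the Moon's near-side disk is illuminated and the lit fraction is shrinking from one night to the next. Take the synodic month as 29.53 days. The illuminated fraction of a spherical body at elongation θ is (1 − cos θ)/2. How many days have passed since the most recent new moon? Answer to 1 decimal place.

Invert f = (1 − cos θ)/2 to get cos θ = 1 − 2(0.73) = -0.460, hence θ₀ = arccos -0.460 = 117.4°.
A waning Moon lies in 180°–360°, so θ = 360° − 117.4° = 242.6°.
That fraction of the synodic month is 242.6/360 × 29.53 d ≈ 19.90 d.

19.9 days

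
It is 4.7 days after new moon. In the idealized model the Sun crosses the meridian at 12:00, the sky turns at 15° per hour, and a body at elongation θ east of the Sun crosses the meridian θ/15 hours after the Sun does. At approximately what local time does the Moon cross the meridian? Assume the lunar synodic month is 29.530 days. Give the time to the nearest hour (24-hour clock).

The Moon has covered 4.7/29.530 of its cycle, so θ ≈ 360° × 4.7/29.530 = 57.3°.
Delay after the Sun = 57.3° / (15°/h) ≈ 3.82 h.
12:00 + 3.82 h ≈ 15:49 → 16:00 to the nearest hour.

16:00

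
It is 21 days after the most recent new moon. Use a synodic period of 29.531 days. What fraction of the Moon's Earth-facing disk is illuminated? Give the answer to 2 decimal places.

Elongation θ = 360° × 21/29.531 ≈ 256.0°.
With cos θ = (-0.242), the lit fraction is (1 − (-0.242))/2 ≈ 0.621.

0.62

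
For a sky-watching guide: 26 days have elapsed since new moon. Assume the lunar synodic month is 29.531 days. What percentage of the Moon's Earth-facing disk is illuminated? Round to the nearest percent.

13%

The Moon has covered 26/29.531 of its cycle, so θ ≈ 360° × 26/29.531 = 317.0°.
cos 317.0° = 0.731, so f = (1 − 0.731)/2 = 0.135, so 13%.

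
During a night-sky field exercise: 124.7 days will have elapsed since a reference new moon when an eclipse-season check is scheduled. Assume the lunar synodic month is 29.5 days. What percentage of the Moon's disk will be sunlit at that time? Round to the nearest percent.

43%

Reduce mod P: 124.7 − 4×29.5 = 6.70 d into the current lunation.
Phase angle: θ = 360°·(6.70 d)/(29.5 d) = 81.8°.
cos 81.8° = 0.143, so f = (1 − 0.143)/2 = 0.428, so 43%.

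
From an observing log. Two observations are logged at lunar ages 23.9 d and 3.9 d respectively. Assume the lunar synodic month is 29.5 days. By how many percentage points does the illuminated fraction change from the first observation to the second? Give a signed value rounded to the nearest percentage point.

θ₁ = 360° × 23.9/29.5 = 291.7°, f₁ = (1 − cos θ₁)/2 = 0.315.
θ₂ = 360° × 3.9/29.5 = 47.6°, f₂ = (1 − cos θ₂)/2 = 0.163.
Change = f₂ − f₁ = -0.153 → -15 percentage points.

-15 pp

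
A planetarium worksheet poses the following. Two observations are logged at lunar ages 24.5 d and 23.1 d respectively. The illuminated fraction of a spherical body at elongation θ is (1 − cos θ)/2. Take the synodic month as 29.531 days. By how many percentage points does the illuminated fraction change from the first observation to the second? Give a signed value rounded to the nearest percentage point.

First observation: θ = 360°·24.5/29.531 = 298.7°, so f = 0.260.
Second observation: θ = 281.6°, f = 0.399.
Δf = 0.399 − 0.260 = +0.139, i.e. +14 pp.

+14 pp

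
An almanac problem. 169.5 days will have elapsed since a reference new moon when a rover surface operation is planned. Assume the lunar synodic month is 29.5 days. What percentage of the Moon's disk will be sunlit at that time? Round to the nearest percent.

51%

169.5 d spans 5 complete synodic months (5 × 29.5 = 147.50 d) plus 22.00 d.
The Moon has covered 22.00/29.5 of its cycle, so θ ≈ 360° × 22.00/29.5 = 268.5°.
With cos θ = (-0.027), the lit fraction is (1 − (-0.027))/2 ≈ 0.513, so 51%.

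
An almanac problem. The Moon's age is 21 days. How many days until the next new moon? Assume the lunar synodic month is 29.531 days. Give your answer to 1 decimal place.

The next new moon completes the synodic month: 29.531 − 21 = 8.531 days.

8.5 days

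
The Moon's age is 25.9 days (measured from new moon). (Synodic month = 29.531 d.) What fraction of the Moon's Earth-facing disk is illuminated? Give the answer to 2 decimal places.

0.14

Phase angle: θ = 360°·(25.9 d)/(29.531 d) = 315.7°.
Illuminated fraction = (1 − cos 315.7°)/2 = (1 − 0.716)/2 ≈ 0.142.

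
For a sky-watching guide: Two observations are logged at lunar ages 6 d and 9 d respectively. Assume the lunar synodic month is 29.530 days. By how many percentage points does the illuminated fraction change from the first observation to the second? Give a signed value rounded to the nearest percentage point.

+31 pp

First observation: θ = 360°·6/29.530 = 73.1°, so f = 0.355.
Second observation: θ = 109.7°, f = 0.669.
Δf = 0.669 − 0.355 = +0.314, i.e. +31 pp.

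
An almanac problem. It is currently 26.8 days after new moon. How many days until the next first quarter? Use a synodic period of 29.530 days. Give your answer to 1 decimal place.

10.1 days

First quarter is 0.25 of the way through the cycle: age 0.25 × 29.530 = 7.383 d.
This lunation's first quarter (7.383 d) has passed, so add one period: 36.913 − 26.8 = 10.113 days.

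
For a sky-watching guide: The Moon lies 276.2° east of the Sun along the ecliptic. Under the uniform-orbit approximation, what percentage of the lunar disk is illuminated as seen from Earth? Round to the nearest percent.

45%

Half-versine of 276.2°: (1 − 0.108)/2 = 0.446, i.e. 45%.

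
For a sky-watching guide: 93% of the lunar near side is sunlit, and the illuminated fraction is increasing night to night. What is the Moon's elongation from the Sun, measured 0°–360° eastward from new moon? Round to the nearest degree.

Invert f = (1 − cos θ)/2 to get cos θ = 1 − 2(0.93) = -0.860, hence θ₀ = arccos -0.860 = 149.3°.
Before full moon the principal value applies: θ = 149.3°.

149°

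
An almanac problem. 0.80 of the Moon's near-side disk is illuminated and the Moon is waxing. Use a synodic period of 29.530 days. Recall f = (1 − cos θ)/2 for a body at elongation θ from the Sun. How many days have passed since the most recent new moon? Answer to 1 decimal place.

10.4 days

Invert f = (1 − cos θ)/2 to get cos θ = 1 − 2(0.80) = -0.600, hence θ₀ = arccos -0.600 = 126.9°.
The Moon is waxing (0°–180°), so θ = 126.9° directly.
That fraction of the synodic month is 126.9/360 × 29.530 d ≈ 10.41 d.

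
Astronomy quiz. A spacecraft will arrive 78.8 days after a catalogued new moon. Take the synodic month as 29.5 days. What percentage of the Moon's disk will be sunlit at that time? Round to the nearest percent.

74%

78.8/29.5 = 2.671 lunations, so 2 complete cycles and 19.80 d into the next.
Phase angle: θ = 360°·(19.80 d)/(29.5 d) = 241.6°.
With cos θ = (-0.475), the lit fraction is (1 − (-0.475))/2 ≈ 0.738, so 74%.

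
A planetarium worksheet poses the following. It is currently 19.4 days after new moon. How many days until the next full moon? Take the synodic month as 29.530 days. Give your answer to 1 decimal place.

Full moon occurs at elongation 180°, i.e. at age 29.530 × 180/360 = 14.765 d.
Already past this cycle's full moon; the next is at 14.765 + 29.530 = 44.295 d, so 44.295 − 19.4 = 24.895 days.

24.9 days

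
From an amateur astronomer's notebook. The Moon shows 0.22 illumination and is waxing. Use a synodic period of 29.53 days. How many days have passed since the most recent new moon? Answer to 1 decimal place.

Invert f = (1 − cos θ)/2 to get cos θ = 1 − 2(0.22) = 0.560, hence θ₀ = arccos 0.560 = 55.9°.
Before full moon the principal value applies: θ = 55.9°.
That fraction of the synodic month is 55.9/360 × 29.53 d ≈ 4.59 d.

4.6 days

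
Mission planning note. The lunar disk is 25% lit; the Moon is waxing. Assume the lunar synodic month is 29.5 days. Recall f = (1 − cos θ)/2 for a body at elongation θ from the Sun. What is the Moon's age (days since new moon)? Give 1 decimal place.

4.9 days

Invert f = (1 − cos θ)/2 to get cos θ = 1 − 2(0.25) = 0.500, hence θ₀ = arccos 0.500 = 60.0°.
The Moon is waxing (0°–180°), so θ = 60.0° directly.
That fraction of the synodic month is 60.0/360 × 29.5 d ≈ 4.92 d.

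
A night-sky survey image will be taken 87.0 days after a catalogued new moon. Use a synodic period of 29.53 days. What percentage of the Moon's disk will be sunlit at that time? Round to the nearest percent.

Reduce mod P: 87.0 − 2×29.53 = 27.94 d into the current lunation.
Elongation θ = 360° × 27.94/29.53 ≈ 340.6°.
cos 340.6° = 0.943, so f = (1 − 0.943)/2 = 0.028, so 3%.

3%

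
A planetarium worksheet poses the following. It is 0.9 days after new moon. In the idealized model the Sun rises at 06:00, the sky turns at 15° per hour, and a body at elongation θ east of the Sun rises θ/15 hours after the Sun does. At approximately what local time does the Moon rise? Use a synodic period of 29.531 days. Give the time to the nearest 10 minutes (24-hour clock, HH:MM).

The Moon has covered 0.9/29.531 of its cycle, so θ ≈ 360° × 0.9/29.531 = 11.0°.
Delay after the Sun = 11.0° / (15°/h) ≈ 0.73 h.
06:00 + 0.731 h ≈ 06:44 → 06:40 to the nearest ten minutes.

06:40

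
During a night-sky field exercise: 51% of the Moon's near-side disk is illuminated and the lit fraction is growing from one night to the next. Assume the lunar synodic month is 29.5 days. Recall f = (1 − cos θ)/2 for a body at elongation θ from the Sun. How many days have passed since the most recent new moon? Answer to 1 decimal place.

7.5 days

cos θ = 1 − 2f = -0.020, giving a principal value of 91.1°.
Before full moon the principal value applies: θ = 91.1°.
That fraction of the synodic month is 91.1/360 × 29.5 d ≈ 7.47 d.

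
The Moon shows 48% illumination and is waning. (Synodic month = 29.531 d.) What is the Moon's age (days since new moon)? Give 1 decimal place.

Invert f = (1 − cos θ)/2 to get cos θ = 1 − 2(0.48) = 0.040, hence θ₀ = arccos 0.040 = 87.7°.
Waning ⇒ past full, so θ = 360° − 87.7° = 272.3°.
That fraction of the synodic month is 272.3/360 × 29.531 d ≈ 22.34 d.

22.3 days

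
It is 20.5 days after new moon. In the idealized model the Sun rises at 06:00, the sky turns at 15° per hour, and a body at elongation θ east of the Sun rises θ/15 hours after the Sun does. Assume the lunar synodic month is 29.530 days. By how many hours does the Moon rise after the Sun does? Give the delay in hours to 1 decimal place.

16.7 h

Elongation θ = 360° × 20.5/29.530 ≈ 249.9°.
At 15° of sky rotation per hour, 249.9° corresponds to a 16.66 h lag.
So the Moon rises 16.66 h after the Sun.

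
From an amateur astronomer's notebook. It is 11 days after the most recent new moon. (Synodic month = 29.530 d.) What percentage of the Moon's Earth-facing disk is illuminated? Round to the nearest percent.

Phase angle: θ = 360°·(11 d)/(29.530 d) = 134.1°.
cos 134.1° = (-0.696), so f = (1 − (-0.696))/2 = 0.848, so 85%.

85%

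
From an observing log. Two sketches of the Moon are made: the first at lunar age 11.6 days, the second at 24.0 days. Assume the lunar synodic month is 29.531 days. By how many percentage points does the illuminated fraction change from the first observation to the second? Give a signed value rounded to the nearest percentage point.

First observation: θ = 360°·11.6/29.531 = 141.4°, so f = 0.891.
Second observation: θ = 292.6°, f = 0.308.
Δf = 0.308 − 0.891 = -0.583, i.e. -58 pp.

-58 pp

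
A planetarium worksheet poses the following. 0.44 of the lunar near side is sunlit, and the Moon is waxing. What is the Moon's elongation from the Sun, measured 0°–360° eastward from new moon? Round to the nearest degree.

83°

Invert f = (1 − cos θ)/2 to get cos θ = 1 − 2(0.44) = 0.120, hence θ₀ = arccos 0.120 = 83.1°.
The Moon is waxing (0°–180°), so θ = 83.1° directly.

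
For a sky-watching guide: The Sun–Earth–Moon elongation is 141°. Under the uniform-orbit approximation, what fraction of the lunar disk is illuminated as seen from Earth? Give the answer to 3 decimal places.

cos 141° = (-0.777), so f = (1 − (-0.777))/2 = 0.889.

0.889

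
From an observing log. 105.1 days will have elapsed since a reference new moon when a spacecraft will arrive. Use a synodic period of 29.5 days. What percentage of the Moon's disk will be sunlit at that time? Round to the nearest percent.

Reduce mod P: 105.1 − 3×29.5 = 16.60 d into the current lunation.
Phase angle: θ = 360°·(16.60 d)/(29.5 d) = 202.6°.
With cos θ = (-0.923), the lit fraction is (1 − (-0.923))/2 ≈ 0.962, so 96%.

96%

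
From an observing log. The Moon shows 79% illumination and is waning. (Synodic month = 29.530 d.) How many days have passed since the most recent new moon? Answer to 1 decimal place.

cos θ = 1 − 2f = -0.580, giving a principal value of 125.5°.
A waning Moon lies in 180°–360°, so θ = 360° − 125.5° = 234.5°.
Age = 29.530 × 234.5°/360° ≈ 19.24 days.

19.2 days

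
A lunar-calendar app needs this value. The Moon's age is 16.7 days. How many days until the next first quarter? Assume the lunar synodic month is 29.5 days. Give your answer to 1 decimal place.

20.2 days

First quarter occurs at elongation 90°, i.e. at age 29.5 × 90/360 = 7.375 d.
This lunation's first quarter (7.375 d) has passed, so add one period: 36.875 − 16.7 = 20.175 days.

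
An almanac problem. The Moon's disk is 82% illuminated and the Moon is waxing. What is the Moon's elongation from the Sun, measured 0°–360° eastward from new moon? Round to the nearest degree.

130°

Invert f = (1 − cos θ)/2 to get cos θ = 1 − 2(0.82) = -0.640, hence θ₀ = arccos -0.640 = 129.8°.
The Moon is waxing (0°–180°), so θ = 129.8° directly.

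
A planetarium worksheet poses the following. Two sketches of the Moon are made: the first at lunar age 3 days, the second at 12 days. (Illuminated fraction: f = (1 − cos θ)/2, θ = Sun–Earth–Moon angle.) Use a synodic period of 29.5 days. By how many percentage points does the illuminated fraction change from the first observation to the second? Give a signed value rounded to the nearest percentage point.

First observation: θ = 360°·3/29.5 = 36.6°, so f = 0.099.
Second observation: θ = 146.4°, f = 0.917.
Δf = 0.917 − 0.099 = +0.818, i.e. +82 pp.

+82 percentage points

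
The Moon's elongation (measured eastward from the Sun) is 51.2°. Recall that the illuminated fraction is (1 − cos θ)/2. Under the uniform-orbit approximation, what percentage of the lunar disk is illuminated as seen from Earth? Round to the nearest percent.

Half-versine of 51.2°: (1 − 0.627)/2 = 0.187, i.e. 19%.

19%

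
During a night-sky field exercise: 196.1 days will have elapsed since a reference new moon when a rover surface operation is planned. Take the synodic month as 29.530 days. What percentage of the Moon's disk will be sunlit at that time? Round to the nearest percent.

Reduce mod P: 196.1 − 6×29.530 = 18.92 d into the current lunation.
Elongation θ = 360° × 18.92/29.530 ≈ 230.7°.
With cos θ = (-0.634), the lit fraction is (1 − (-0.634))/2 ≈ 0.817, so 82%.

82%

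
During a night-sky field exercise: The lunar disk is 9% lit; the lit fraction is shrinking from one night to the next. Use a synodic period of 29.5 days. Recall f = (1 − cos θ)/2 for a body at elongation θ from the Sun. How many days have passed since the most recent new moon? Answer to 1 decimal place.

Invert f = (1 − cos θ)/2 to get cos θ = 1 − 2(0.09) = 0.820, hence θ₀ = arccos 0.820 = 34.9°.
Since the Moon is past full (waning), take the reflex angle: θ = 360° − 34.9° = 325.1°.
At 360°/29.5 d per day, 325.1° corresponds to 26.64 days.

26.6 days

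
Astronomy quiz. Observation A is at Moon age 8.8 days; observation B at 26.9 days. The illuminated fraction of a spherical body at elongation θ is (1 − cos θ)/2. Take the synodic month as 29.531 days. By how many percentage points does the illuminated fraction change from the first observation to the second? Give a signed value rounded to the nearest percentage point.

-57 percentage points

θ₁ = 360° × 8.8/29.531 = 107.3°, f₁ = (1 − cos θ₁)/2 = 0.648.
θ₂ = 360° × 26.9/29.531 = 327.9°, f₂ = (1 − cos θ₂)/2 = 0.076.
Change = f₂ − f₁ = -0.572 → -57 percentage points.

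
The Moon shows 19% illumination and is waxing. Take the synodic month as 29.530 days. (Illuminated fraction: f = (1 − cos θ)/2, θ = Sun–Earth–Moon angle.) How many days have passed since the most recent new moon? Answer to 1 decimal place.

4.2 days

cos θ = 1 − 2f = 0.620, giving a principal value of 51.7°.
Before full moon the principal value applies: θ = 51.7°.
At 360°/29.530 d per day, 51.7° corresponds to 4.24 days.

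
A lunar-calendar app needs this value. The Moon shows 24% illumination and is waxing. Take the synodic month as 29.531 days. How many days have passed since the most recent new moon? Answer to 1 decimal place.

4.8 days

cos θ = 1 − 2f = 0.520, giving a principal value of 58.7°.
Waxing ⇒ before full, so θ = 58.7°.
That fraction of the synodic month is 58.7/360 × 29.531 d ≈ 4.81 d.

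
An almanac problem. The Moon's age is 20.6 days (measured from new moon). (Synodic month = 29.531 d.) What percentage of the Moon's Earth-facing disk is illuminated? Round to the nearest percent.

66%

Phase angle: θ = 360°·(20.6 d)/(29.531 d) = 251.1°.
cos 251.1° = (-0.323), so f = (1 − (-0.323))/2 = 0.662, so 66%.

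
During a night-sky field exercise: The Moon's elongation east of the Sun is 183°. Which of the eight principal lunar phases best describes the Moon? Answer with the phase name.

full moon

The full moon sector spans roughly 158°–202°; 183° falls inside it.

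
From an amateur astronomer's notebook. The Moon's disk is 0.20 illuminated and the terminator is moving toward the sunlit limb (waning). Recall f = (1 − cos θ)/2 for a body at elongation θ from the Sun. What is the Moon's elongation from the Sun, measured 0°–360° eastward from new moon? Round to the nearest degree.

307°

cos θ = 1 − 2f = 0.600, giving a principal value of 53.1°.
Waning ⇒ past full, so θ = 360° − 53.1° = 306.9°.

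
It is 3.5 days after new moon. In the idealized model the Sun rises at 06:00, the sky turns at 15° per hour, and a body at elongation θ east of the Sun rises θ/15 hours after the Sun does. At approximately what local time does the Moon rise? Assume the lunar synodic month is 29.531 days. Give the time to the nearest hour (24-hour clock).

Elongation θ = 360° × 3.5/29.531 ≈ 42.7°.
Delay after the Sun = 42.7° / (15°/h) ≈ 2.84 h.
06:00 + 2.84 h ≈ 08:51 → 09:00 to the nearest hour.

09:00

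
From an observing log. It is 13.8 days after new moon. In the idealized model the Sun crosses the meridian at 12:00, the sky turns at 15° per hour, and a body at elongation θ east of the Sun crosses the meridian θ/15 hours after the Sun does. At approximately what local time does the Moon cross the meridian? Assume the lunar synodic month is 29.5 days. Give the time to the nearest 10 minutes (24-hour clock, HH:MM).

23:10

Phase angle: θ = 360°·(13.8 d)/(29.5 d) = 168.4°.
At 15° of sky rotation per hour, 168.4° corresponds to a 11.23 h lag.
12:00 + 11.227 h ≈ 23:14 → 23:10 to the nearest ten minutes.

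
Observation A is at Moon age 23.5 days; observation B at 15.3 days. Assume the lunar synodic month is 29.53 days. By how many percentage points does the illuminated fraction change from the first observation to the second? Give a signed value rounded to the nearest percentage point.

+64 pp

First observation: θ = 360°·23.5/29.53 = 286.5°, so f = 0.358.
Second observation: θ = 186.5°, f = 0.997.
Δf = 0.997 − 0.358 = +0.639, i.e. +64 pp.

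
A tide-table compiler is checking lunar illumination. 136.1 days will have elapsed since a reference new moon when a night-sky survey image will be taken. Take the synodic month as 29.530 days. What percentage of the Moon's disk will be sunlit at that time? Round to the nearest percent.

136.1 d spans 4 complete synodic months (4 × 29.530 = 118.12 d) plus 17.98 d.
Phase angle: θ = 360°·(17.98 d)/(29.530 d) = 219.2°.
Illuminated fraction = (1 − cos 219.2°)/2 = (1 − (-0.775))/2 ≈ 0.888, so 89%.

89%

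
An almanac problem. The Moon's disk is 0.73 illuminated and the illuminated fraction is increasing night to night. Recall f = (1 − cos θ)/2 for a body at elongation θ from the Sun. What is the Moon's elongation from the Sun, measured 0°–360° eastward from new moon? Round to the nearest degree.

cos θ = 1 − 2f = -0.460, giving a principal value of 117.4°.
Before full moon the principal value applies: θ = 117.4°.

117°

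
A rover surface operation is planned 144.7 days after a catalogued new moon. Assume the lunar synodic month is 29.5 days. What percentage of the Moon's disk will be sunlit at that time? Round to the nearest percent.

144.7 d spans 4 complete synodic months (4 × 29.5 = 118.00 d) plus 26.70 d.
Elongation θ = 360° × 26.70/29.5 ≈ 325.8°.
With cos θ = 0.827, the lit fraction is (1 − 0.827)/2 ≈ 0.086, so 9%.

9%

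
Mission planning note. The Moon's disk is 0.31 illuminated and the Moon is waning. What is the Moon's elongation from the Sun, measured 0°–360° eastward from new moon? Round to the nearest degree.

292°

From f = (1 − cos θ)/2: cos θ = 1 − 2×0.31 = 0.380; arccos → 67.7°.
Since the Moon is past full (waning), take the reflex angle: θ = 360° − 67.7° = 292.3°.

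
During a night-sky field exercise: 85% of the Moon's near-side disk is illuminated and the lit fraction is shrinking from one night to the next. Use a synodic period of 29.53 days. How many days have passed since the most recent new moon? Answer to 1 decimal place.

18.5 days

From f = (1 − cos θ)/2: cos θ = 1 − 2×0.85 = -0.700; arccos → 134.4°.
Waning ⇒ past full, so θ = 360° − 134.4° = 225.6°.
That fraction of the synodic month is 225.6/360 × 29.53 d ≈ 18.50 d.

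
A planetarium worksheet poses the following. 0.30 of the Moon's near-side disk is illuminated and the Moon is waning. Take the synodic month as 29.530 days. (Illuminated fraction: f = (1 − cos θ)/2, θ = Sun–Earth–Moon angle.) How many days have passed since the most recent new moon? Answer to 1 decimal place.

24.1 days

Invert f = (1 − cos θ)/2 to get cos θ = 1 − 2(0.30) = 0.400, hence θ₀ = arccos 0.400 = 66.4°.
Since the Moon is past full (waning), take the reflex angle: θ = 360° − 66.4° = 293.6°.
At 360°/29.530 d per day, 293.6° corresponds to 24.08 days.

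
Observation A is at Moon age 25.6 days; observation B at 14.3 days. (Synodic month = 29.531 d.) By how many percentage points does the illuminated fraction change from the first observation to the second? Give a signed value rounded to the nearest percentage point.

First observation: θ = 360°·25.6/29.531 = 312.1°, so f = 0.165.
Second observation: θ = 174.3°, f = 0.998.
Δf = 0.998 − 0.165 = +0.833, i.e. +83 pp.

+83 percentage points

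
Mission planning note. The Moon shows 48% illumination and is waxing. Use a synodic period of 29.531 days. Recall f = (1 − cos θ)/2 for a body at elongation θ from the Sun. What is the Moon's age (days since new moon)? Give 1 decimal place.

7.2 days

Invert f = (1 − cos θ)/2 to get cos θ = 1 − 2(0.48) = 0.040, hence θ₀ = arccos 0.040 = 87.7°.
Before full moon the principal value applies: θ = 87.7°.
At 360°/29.531 d per day, 87.7° corresponds to 7.19 days.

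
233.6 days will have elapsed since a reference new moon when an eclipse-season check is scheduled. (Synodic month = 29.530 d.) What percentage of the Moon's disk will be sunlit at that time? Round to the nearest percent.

233.6 d spans 7 complete synodic months (7 × 29.530 = 206.71 d) plus 26.89 d.
Elongation θ = 360° × 26.89/29.530 ≈ 327.8°.
Illuminated fraction = (1 − cos 327.8°)/2 = (1 − 0.846)/2 ≈ 0.077, so 8%.

8%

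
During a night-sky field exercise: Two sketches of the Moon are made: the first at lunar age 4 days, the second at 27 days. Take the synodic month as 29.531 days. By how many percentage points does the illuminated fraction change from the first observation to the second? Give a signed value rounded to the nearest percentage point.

θ₁ = 360° × 4/29.531 = 48.8°, f₁ = (1 − cos θ₁)/2 = 0.170.
θ₂ = 360° × 27/29.531 = 329.1°, f₂ = (1 − cos θ₂)/2 = 0.071.
Change = f₂ − f₁ = -0.100 → -10 percentage points.

-10 percentage points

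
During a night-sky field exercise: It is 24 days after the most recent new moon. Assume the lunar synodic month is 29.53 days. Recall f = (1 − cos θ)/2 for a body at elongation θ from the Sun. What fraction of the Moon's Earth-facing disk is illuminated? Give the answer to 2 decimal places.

0.31

The Moon has covered 24/29.53 of its cycle, so θ ≈ 360° × 24/29.53 = 292.6°.
cos 292.6° = 0.384, so f = (1 − 0.384)/2 = 0.308.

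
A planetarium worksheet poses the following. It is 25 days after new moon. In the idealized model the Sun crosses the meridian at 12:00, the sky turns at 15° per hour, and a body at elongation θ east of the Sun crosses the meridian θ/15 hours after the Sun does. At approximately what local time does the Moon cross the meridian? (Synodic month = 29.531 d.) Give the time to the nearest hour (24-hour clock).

Phase angle: θ = 360°·(25 d)/(29.531 d) = 304.8°.
Delay after the Sun = 304.8° / (15°/h) ≈ 20.32 h.
12:00 + 20.32 h ≈ 08:19 → 08:00 to the nearest hour.

08:00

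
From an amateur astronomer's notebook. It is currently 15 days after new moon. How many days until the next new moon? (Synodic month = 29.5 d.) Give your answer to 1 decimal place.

The next new moon completes the synodic month: 29.5 − 15 = 14.500 days.

14.5 days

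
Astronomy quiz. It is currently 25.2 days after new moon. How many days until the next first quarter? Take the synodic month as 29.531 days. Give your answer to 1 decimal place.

11.7 days

First quarter is 0.25 of the way through the cycle: age 0.25 × 29.531 = 7.383 d.
This lunation's first quarter (7.383 d) has passed, so add one period: 36.914 − 25.2 = 11.714 days.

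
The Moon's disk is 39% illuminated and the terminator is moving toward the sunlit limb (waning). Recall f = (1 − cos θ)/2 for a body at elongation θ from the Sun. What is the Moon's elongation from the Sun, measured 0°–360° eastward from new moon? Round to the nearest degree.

From f = (1 − cos θ)/2: cos θ = 1 − 2×0.39 = 0.220; arccos → 77.3°.
A waning Moon lies in 180°–360°, so θ = 360° − 77.3° = 282.7°.

283°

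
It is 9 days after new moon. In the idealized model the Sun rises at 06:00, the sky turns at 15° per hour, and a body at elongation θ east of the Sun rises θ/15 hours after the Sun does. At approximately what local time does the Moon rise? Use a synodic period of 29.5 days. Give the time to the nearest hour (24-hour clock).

13:00

Elongation θ = 360° × 9/29.5 ≈ 109.8°.
The Moon trails the Sun by θ/15 = 109.8/15 ≈ 7.32 hours.
06:00 + 7.32 h ≈ 13:19 → 13:00 to the nearest hour.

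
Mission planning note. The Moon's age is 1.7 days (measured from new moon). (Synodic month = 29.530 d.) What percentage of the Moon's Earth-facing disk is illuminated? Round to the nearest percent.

The Moon has covered 1.7/29.530 of its cycle, so θ ≈ 360° × 1.7/29.530 = 20.7°.
Illuminated fraction = (1 − cos 20.7°)/2 = (1 − 0.935)/2 ≈ 0.032, so 3%.

3%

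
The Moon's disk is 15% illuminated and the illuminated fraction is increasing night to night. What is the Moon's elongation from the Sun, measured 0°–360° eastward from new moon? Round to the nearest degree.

46°

From f = (1 − cos θ)/2: cos θ = 1 − 2×0.15 = 0.700; arccos → 45.6°.
Waxing ⇒ before full, so θ = 45.6°.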